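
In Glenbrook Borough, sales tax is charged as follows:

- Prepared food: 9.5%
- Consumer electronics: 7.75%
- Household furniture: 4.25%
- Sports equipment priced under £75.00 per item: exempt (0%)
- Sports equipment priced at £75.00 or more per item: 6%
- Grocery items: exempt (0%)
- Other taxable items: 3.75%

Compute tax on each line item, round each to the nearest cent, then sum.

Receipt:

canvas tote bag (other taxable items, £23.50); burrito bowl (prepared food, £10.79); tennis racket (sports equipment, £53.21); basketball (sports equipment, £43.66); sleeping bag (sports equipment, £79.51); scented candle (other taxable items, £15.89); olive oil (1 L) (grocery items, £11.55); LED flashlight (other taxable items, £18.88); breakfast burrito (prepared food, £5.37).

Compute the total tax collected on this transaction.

£8.50

Canvas tote bag £23.50: other taxable items → 3.75% → £0.88
Burrito bowl £10.79: prepared food → 9.5% → £1.03
Tennis racket £53.21: sports equipment, under £75.00 → 0% → £0.00
Basketball £43.66: sports equipment, under £75.00 → 0% → £0.00
Sleeping bag £79.51: sports equipment, £75.00 or more → 6% → £4.77
Scented candle £15.89: other taxable items → 3.75% → £0.60
Olive oil (1 L) £11.55: grocery items → 0% → £0.00
LED flashlight £18.88: other taxable items → 3.75% → £0.71
Breakfast burrito £5.37: prepared food → 9.5% → £0.51
Total tax = £0.88 + £1.03 + £4.77 + £0.60 + £0.71 + £0.51 = £8.50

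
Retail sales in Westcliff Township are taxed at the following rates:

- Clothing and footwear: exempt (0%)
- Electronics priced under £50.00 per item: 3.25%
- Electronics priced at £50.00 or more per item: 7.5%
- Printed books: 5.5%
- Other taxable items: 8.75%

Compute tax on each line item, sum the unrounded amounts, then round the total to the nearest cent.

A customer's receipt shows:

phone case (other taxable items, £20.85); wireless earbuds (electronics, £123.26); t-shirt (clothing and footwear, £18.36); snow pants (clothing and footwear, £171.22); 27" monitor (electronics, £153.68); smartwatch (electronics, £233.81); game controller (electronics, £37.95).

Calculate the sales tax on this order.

Phone case £20.85: other taxable items → 8.75% → £1.824375
Wireless earbuds £123.26: electronics, £50.00 or more → 7.5% → £9.2445
T-shirt £18.36: clothing and footwear → 0% → £0.00
Snow pants £171.22: clothing and footwear → 0% → £0.00
27" monitor £153.68: electronics, £50.00 or more → 7.5% → £11.526
Smartwatch £233.81: electronics, £50.00 or more → 7.5% → £17.53575
Game controller £37.95: electronics, under £50.00 → 3.25% → £1.233375
Unrounded tax sum = £41.364 → £41.36

£41.36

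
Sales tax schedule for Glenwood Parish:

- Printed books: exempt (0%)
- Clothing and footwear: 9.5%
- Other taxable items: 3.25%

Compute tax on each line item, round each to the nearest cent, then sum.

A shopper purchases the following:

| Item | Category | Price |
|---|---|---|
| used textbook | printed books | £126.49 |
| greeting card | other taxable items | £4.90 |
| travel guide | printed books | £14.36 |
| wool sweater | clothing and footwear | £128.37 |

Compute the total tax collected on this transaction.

£12.36

Used textbook £126.49: printed books → 0% → £0.00
Greeting card £4.90: other taxable items → 3.25% → £0.16
Travel guide £14.36: printed books → 0% → £0.00
Wool sweater £128.37: clothing and footwear → 9.5% → £12.20
Total tax = £0.16 + £12.20 = £12.36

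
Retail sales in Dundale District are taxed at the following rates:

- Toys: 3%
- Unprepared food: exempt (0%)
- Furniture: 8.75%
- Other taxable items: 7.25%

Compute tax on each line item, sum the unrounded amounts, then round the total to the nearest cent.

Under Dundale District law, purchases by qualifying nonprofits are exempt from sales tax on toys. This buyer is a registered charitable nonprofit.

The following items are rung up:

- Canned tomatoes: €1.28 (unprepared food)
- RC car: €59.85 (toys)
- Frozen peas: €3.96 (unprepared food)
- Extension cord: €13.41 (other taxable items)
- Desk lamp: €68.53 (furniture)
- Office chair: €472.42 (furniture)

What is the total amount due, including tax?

Canned tomatoes €1.28: unprepared food → 0% → €0.00
RC car €59.85: toys, buyer-exempt → 0% → €0.00
Frozen peas €3.96: unprepared food → 0% → €0.00
Extension cord €13.41: other taxable items → 7.25% → €0.972225
Desk lamp €68.53: furniture → 8.75% → €5.996375
Office chair €472.42: furniture → 8.75% → €41.33675
Subtotal = €619.45; unrounded tax = €48.30535 → €48.31; total due = €667.76

€667.76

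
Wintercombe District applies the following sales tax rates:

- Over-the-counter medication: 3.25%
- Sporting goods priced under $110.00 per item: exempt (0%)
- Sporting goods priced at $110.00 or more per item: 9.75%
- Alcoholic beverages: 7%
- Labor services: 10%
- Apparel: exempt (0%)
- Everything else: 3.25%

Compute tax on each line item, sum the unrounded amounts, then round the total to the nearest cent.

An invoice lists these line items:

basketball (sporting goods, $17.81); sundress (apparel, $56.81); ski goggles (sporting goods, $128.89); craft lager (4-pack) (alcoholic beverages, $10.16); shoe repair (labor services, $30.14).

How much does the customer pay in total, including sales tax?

$260.10

Basketball $17.81: sporting goods, under $110.00 → 0% → $0.00
Sundress $56.81: apparel → 0% → $0.00
Ski goggles $128.89: sporting goods, $110.00 or more → 9.75% → $12.566775
Craft lager (4-pack) $10.16: alcoholic beverages → 7% → $0.7112
Shoe repair $30.14: labor services → 10% → $3.014
Subtotal = $243.81; unrounded tax = $16.291975 → $16.29; total due = $260.10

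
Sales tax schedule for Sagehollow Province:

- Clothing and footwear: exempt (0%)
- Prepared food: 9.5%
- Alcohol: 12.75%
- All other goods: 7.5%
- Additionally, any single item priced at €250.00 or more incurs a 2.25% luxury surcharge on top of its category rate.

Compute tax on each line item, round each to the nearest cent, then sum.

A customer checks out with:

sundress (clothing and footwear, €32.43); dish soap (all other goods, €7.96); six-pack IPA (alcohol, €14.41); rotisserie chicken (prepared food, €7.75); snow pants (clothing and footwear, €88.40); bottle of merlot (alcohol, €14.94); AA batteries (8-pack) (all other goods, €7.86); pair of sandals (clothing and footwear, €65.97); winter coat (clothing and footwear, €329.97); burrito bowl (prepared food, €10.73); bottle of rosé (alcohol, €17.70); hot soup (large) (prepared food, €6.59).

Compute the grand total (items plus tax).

€621.71

Sundress €32.43: clothing and footwear → 0% → €0.00
Dish soap €7.96: all other goods → 7.5% → €0.60
Six-pack IPA €14.41: alcohol → 12.75% → €1.84
Rotisserie chicken €7.75: prepared food → 9.5% → €0.74
Snow pants €88.40: clothing and footwear → 0% → €0.00
Bottle of merlot €14.94: alcohol → 12.75% → €1.90
AA batteries (8-pack) €7.86: all other goods → 7.5% → €0.59
Pair of sandals €65.97: clothing and footwear → 0% → €0.00
Winter coat €329.97: clothing and footwear → 0% + 2.25% surcharge = 2.25% → €7.42
Burrito bowl €10.73: prepared food → 9.5% → €1.02
Bottle of rosé €17.70: alcohol → 12.75% → €2.26
Hot soup (large) €6.59: prepared food → 9.5% → €0.63
Subtotal = €604.71; tax = €17.00; total due = €621.71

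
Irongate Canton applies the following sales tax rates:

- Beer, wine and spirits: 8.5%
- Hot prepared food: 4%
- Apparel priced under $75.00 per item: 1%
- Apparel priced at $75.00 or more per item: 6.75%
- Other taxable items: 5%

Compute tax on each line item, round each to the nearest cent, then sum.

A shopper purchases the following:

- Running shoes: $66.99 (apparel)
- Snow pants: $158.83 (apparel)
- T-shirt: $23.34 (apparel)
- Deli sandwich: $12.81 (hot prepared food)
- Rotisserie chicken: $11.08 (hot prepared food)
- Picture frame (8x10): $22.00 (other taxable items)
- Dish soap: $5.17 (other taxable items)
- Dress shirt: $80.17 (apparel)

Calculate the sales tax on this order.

Running shoes $66.99: apparel, under $75.00 → 1% → $0.67
Snow pants $158.83: apparel, $75.00 or more → 6.75% → $10.72
T-shirt $23.34: apparel, under $75.00 → 1% → $0.23
Deli sandwich $12.81: hot prepared food → 4% → $0.51
Rotisserie chicken $11.08: hot prepared food → 4% → $0.44
Picture frame (8x10) $22.00: other taxable items → 5% → $1.10
Dish soap $5.17: other taxable items → 5% → $0.26
Dress shirt $80.17: apparel, $75.00 or more → 6.75% → $5.41
Total tax = $0.67 + $10.72 + $0.23 + $0.51 + $0.44 + $1.10 + $0.26 + $5.41 = $19.34

$19.34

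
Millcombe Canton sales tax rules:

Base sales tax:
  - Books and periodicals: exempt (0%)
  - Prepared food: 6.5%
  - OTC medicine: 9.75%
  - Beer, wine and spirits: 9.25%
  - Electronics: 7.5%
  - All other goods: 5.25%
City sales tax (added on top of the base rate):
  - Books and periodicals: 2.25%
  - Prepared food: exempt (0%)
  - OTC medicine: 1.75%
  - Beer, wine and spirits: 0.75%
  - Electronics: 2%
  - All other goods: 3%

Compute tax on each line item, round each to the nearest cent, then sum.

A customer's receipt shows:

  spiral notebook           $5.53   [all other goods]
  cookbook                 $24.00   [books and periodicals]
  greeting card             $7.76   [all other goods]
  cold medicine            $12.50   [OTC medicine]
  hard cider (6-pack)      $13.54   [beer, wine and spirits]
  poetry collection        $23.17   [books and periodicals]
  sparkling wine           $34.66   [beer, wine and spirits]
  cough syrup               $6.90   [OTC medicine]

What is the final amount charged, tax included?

$137.27

Spiral notebook $5.53: all other goods → 5.25% + 3% city = 8.25% → $0.46
Cookbook $24.00: books and periodicals → 0% + 2.25% city = 2.25% → $0.54
Greeting card $7.76: all other goods → 5.25% + 3% city = 8.25% → $0.64
Cold medicine $12.50: OTC medicine → 9.75% + 1.75% city = 11.5% → $1.44
Hard cider (6-pack) $13.54: beer, wine and spirits → 9.25% + 0.75% city = 10% → $1.35
Poetry collection $23.17: books and periodicals → 0% + 2.25% city = 2.25% → $0.52
Sparkling wine $34.66: beer, wine and spirits → 9.25% + 0.75% city = 10% → $3.47
Cough syrup $6.90: OTC medicine → 9.75% + 1.75% city = 11.5% → $0.79
Subtotal = $128.06; tax = $9.21; total due = $137.27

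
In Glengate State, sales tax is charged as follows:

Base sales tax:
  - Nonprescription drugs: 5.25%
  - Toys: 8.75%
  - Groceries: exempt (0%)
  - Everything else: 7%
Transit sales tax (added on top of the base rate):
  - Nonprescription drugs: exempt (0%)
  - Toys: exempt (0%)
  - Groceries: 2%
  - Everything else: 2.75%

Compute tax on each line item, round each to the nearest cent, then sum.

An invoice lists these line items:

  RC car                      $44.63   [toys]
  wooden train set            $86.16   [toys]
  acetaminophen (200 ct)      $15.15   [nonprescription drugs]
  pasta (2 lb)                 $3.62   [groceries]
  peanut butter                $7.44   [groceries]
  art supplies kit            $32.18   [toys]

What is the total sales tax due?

RC car $44.63: toys → 8.75% + 0% transit = 8.75% → $3.91
Wooden train set $86.16: toys → 8.75% + 0% transit = 8.75% → $7.54
Acetaminophen (200 ct) $15.15: nonprescription drugs → 5.25% + 0% transit = 5.25% → $0.80
Pasta (2 lb) $3.62: groceries → 0% + 2% transit = 2% → $0.07
Peanut butter $7.44: groceries → 0% + 2% transit = 2% → $0.15
Art supplies kit $32.18: toys → 8.75% + 0% transit = 8.75% → $2.82
Total tax = $3.91 + $7.54 + $0.80 + $0.07 + $0.15 + $2.82 = $15.29

$15.29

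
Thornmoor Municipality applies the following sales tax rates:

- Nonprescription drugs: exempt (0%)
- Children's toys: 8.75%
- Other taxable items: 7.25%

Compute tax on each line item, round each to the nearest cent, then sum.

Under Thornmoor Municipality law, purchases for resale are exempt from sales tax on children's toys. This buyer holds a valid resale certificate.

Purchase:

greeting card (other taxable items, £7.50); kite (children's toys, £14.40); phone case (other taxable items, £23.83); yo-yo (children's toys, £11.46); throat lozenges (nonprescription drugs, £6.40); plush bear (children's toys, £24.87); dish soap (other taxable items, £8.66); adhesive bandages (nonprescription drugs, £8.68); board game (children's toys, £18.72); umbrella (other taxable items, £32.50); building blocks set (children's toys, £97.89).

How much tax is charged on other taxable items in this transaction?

Greeting card £7.50: other taxable items → 7.25% → £0.54
Phone case £23.83: other taxable items → 7.25% → £1.73
Dish soap £8.66: other taxable items → 7.25% → £0.63
Umbrella £32.50: other taxable items → 7.25% → £2.36
Tax on other taxable items = £0.54 + £1.73 + £0.63 + £2.36 = £5.26

£5.26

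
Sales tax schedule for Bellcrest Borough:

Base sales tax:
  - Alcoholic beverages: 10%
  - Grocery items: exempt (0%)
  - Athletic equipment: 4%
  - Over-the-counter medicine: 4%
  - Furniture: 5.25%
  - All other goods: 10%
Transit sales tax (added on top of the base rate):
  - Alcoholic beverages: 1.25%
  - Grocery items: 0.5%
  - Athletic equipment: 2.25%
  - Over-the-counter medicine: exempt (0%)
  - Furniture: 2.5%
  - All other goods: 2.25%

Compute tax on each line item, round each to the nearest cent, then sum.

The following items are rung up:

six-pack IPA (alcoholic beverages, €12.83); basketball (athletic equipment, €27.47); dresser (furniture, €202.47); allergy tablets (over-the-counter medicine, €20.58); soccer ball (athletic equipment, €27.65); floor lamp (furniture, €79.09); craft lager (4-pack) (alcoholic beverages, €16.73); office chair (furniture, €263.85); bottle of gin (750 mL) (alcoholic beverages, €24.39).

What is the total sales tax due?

Six-pack IPA €12.83: alcoholic beverages → 10% + 1.25% transit = 11.25% → €1.44
Basketball €27.47: athletic equipment → 4% + 2.25% transit = 6.25% → €1.72
Dresser €202.47: furniture → 5.25% + 2.5% transit = 7.75% → €15.69
Allergy tablets €20.58: over-the-counter medicine → 4% + 0% transit = 4% → €0.82
Soccer ball €27.65: athletic equipment → 4% + 2.25% transit = 6.25% → €1.73
Floor lamp €79.09: furniture → 5.25% + 2.5% transit = 7.75% → €6.13
Craft lager (4-pack) €16.73: alcoholic beverages → 10% + 1.25% transit = 11.25% → €1.88
Office chair €263.85: furniture → 5.25% + 2.5% transit = 7.75% → €20.45
Bottle of gin (750 mL) €24.39: alcoholic beverages → 10% + 1.25% transit = 11.25% → €2.74
Total tax = €1.44 + €1.72 + €15.69 + €0.82 + €1.73 + €6.13 + €1.88 + €20.45 + €2.74 = €52.60

€52.60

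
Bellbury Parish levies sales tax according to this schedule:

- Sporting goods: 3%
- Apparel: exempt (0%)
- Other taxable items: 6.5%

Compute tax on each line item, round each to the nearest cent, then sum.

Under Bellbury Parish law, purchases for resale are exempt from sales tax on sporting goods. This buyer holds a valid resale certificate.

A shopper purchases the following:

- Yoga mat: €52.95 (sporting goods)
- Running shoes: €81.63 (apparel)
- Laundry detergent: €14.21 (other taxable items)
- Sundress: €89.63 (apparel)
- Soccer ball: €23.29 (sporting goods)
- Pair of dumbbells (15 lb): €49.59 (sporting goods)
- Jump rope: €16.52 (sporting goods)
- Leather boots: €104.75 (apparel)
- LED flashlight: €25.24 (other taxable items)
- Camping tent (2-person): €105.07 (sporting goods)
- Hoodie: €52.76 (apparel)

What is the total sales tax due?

Yoga mat €52.95: sporting goods, buyer-exempt → 0% → €0.00
Running shoes €81.63: apparel → 0% → €0.00
Laundry detergent €14.21: other taxable items → 6.5% → €0.92
Sundress €89.63: apparel → 0% → €0.00
Soccer ball €23.29: sporting goods, buyer-exempt → 0% → €0.00
Pair of dumbbells (15 lb) €49.59: sporting goods, buyer-exempt → 0% → €0.00
Jump rope €16.52: sporting goods, buyer-exempt → 0% → €0.00
Leather boots €104.75: apparel → 0% → €0.00
LED flashlight €25.24: other taxable items → 6.5% → €1.64
Camping tent (2-person) €105.07: sporting goods, buyer-exempt → 0% → €0.00
Hoodie €52.76: apparel → 0% → €0.00
Total tax = €0.92 + €1.64 = €2.56

€2.56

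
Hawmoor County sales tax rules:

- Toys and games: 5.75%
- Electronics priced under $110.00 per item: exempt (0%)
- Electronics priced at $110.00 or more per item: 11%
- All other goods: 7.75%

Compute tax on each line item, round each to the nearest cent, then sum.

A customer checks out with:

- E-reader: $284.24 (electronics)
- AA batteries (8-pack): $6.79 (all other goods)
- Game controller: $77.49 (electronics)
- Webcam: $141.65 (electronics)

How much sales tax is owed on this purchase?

$47.38

E-reader $284.24: electronics, $110.00 or more → 11% → $31.27
AA batteries (8-pack) $6.79: all other goods → 7.75% → $0.53
Game controller $77.49: electronics, under $110.00 → 0% → $0.00
Webcam $141.65: electronics, $110.00 or more → 11% → $15.58
Total tax = $31.27 + $0.53 + $15.58 = $47.38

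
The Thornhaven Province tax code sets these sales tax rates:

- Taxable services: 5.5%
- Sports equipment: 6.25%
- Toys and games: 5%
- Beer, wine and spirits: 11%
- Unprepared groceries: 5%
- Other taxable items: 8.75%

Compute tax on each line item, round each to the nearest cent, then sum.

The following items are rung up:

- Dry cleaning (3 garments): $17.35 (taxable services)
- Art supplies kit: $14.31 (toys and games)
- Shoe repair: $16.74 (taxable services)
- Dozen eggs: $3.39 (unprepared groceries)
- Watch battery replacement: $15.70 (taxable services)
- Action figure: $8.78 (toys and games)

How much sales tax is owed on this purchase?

Dry cleaning (3 garments) $17.35: taxable services → 5.5% → $0.95
Art supplies kit $14.31: toys and games → 5% → $0.72
Shoe repair $16.74: taxable services → 5.5% → $0.92
Dozen eggs $3.39: unprepared groceries → 5% → $0.17
Watch battery replacement $15.70: taxable services → 5.5% → $0.86
Action figure $8.78: toys and games → 5% → $0.44
Total tax = $0.95 + $0.72 + $0.92 + $0.17 + $0.86 + $0.44 = $4.06

$4.06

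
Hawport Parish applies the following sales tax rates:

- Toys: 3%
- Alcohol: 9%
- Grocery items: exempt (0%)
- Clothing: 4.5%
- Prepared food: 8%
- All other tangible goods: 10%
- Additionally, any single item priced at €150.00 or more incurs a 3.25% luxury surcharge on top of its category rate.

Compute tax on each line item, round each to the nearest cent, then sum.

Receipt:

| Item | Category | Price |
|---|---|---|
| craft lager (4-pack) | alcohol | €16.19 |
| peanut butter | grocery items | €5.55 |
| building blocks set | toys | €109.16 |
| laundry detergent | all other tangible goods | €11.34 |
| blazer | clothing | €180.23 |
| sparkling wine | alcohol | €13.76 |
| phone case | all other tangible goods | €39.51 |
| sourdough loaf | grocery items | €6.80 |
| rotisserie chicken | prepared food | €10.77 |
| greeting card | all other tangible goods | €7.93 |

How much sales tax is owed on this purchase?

€26.67

Craft lager (4-pack) €16.19: alcohol → 9% → €1.46
Peanut butter €5.55: grocery items → 0% → €0.00
Building blocks set €109.16: toys → 3% → €3.27
Laundry detergent €11.34: all other tangible goods → 10% → €1.13
Blazer €180.23: clothing → 4.5% + 3.25% surcharge = 7.75% → €13.97
Sparkling wine €13.76: alcohol → 9% → €1.24
Phone case €39.51: all other tangible goods → 10% → €3.95
Sourdough loaf €6.80: grocery items → 0% → €0.00
Rotisserie chicken €10.77: prepared food → 8% → €0.86
Greeting card €7.93: all other tangible goods → 10% → €0.79
Total tax = €1.46 + €3.27 + €1.13 + €13.97 + €1.24 + €3.95 + €0.86 + €0.79 = €26.67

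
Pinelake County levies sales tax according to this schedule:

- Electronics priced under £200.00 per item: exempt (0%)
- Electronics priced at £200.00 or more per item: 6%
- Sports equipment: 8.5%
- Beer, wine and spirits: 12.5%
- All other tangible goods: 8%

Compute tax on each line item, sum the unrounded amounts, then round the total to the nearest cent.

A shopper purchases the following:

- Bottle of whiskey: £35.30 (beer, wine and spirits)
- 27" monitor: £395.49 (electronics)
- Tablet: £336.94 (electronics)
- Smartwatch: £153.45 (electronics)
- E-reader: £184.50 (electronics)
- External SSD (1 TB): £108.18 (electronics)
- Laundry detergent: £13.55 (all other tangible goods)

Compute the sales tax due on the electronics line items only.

27" monitor £395.49: electronics, £200.00 or more → 6% → £23.7294
Tablet £336.94: electronics, £200.00 or more → 6% → £20.2164
Smartwatch £153.45: electronics, under £200.00 → 0% → £0.00
E-reader £184.50: electronics, under £200.00 → 0% → £0.00
External SSD (1 TB) £108.18: electronics, under £200.00 → 0% → £0.00
Tax on electronics: unrounded sum = £43.9458 → £43.95

£43.95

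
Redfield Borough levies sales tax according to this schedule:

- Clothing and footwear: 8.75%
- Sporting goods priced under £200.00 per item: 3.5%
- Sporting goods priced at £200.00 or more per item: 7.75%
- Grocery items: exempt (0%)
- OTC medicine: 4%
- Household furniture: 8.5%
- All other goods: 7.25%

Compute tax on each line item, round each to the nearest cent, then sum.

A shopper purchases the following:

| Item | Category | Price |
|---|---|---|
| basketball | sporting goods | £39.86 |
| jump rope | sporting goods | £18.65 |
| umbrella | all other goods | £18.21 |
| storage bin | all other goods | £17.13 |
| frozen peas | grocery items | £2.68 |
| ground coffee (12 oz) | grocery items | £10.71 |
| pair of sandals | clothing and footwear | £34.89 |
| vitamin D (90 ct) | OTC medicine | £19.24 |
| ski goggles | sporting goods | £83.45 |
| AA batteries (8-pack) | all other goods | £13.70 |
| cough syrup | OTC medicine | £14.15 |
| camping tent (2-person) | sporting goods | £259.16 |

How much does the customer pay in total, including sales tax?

£564.82

Basketball £39.86: sporting goods, under £200.00 → 3.5% → £1.40
Jump rope £18.65: sporting goods, under £200.00 → 3.5% → £0.65
Umbrella £18.21: all other goods → 7.25% → £1.32
Storage bin £17.13: all other goods → 7.25% → £1.24
Frozen peas £2.68: grocery items → 0% → £0.00
Ground coffee (12 oz) £10.71: grocery items → 0% → £0.00
Pair of sandals £34.89: clothing and footwear → 8.75% → £3.05
Vitamin D (90 ct) £19.24: OTC medicine → 4% → £0.77
Ski goggles £83.45: sporting goods, under £200.00 → 3.5% → £2.92
AA batteries (8-pack) £13.70: all other goods → 7.25% → £0.99
Cough syrup £14.15: OTC medicine → 4% → £0.57
Camping tent (2-person) £259.16: sporting goods, £200.00 or more → 7.75% → £20.08
Subtotal = £531.83; tax = £32.99; total due = £564.82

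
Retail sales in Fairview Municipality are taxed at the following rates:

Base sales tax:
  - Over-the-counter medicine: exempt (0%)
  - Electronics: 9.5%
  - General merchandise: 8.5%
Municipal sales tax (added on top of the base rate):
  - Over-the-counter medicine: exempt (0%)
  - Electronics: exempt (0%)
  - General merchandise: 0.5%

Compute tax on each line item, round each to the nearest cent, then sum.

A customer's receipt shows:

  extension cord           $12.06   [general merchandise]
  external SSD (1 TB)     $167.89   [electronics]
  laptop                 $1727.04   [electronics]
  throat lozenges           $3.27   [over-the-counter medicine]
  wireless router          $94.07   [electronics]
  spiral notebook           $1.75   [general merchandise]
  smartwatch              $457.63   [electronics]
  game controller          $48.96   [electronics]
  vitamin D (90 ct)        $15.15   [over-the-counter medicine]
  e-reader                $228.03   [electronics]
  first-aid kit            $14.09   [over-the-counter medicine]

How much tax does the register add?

Extension cord $12.06: general merchandise → 8.5% + 0.5% municipal = 9% → $1.09
External SSD (1 TB) $167.89: electronics → 9.5% + 0% municipal = 9.5% → $15.95
Laptop $1727.04: electronics → 9.5% + 0% municipal = 9.5% → $164.07
Throat lozenges $3.27: over-the-counter medicine → 0% + 0% municipal = 0% → $0.00
Wireless router $94.07: electronics → 9.5% + 0% municipal = 9.5% → $8.94
Spiral notebook $1.75: general merchandise → 8.5% + 0.5% municipal = 9% → $0.16
Smartwatch $457.63: electronics → 9.5% + 0% municipal = 9.5% → $43.47
Game controller $48.96: electronics → 9.5% + 0% municipal = 9.5% → $4.65
Vitamin D (90 ct) $15.15: over-the-counter medicine → 0% + 0% municipal = 0% → $0.00
E-reader $228.03: electronics → 9.5% + 0% municipal = 9.5% → $21.66
First-aid kit $14.09: over-the-counter medicine → 0% + 0% municipal = 0% → $0.00
Total tax = $1.09 + $15.95 + $164.07 + $8.94 + $0.16 + $43.47 + $4.65 + $21.66 = $259.99

$259.99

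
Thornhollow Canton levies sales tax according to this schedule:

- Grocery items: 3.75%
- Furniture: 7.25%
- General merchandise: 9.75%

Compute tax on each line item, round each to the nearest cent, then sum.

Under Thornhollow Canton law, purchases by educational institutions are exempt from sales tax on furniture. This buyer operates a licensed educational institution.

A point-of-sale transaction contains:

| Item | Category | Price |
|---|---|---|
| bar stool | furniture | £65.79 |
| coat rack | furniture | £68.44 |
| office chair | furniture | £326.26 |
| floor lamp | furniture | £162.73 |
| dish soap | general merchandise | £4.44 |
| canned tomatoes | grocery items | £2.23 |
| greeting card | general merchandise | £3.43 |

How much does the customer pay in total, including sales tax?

£634.16

Bar stool £65.79: furniture, buyer-exempt → 0% → £0.00
Coat rack £68.44: furniture, buyer-exempt → 0% → £0.00
Office chair £326.26: furniture, buyer-exempt → 0% → £0.00
Floor lamp £162.73: furniture, buyer-exempt → 0% → £0.00
Dish soap £4.44: general merchandise → 9.75% → £0.43
Canned tomatoes £2.23: grocery items → 3.75% → £0.08
Greeting card £3.43: general merchandise → 9.75% → £0.33
Subtotal = £633.32; tax = £0.84; total due = £634.16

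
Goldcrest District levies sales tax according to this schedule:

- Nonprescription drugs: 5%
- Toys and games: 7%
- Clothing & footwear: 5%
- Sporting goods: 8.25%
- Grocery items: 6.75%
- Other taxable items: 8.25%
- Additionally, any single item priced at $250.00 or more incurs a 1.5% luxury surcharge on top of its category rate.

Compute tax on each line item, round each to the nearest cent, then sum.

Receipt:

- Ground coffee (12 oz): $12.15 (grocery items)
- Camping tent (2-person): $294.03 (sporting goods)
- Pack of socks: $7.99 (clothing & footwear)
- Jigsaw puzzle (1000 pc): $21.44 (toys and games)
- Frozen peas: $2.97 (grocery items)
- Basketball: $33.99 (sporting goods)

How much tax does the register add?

$34.39

Ground coffee (12 oz) $12.15: grocery items → 6.75% → $0.82
Camping tent (2-person) $294.03: sporting goods → 8.25% + 1.5% surcharge = 9.75% → $28.67
Pack of socks $7.99: clothing & footwear → 5% → $0.40
Jigsaw puzzle (1000 pc) $21.44: toys and games → 7% → $1.50
Frozen peas $2.97: grocery items → 6.75% → $0.20
Basketball $33.99: sporting goods → 8.25% → $2.80
Total tax = $0.82 + $28.67 + $0.40 + $1.50 + $0.20 + $2.80 = $34.39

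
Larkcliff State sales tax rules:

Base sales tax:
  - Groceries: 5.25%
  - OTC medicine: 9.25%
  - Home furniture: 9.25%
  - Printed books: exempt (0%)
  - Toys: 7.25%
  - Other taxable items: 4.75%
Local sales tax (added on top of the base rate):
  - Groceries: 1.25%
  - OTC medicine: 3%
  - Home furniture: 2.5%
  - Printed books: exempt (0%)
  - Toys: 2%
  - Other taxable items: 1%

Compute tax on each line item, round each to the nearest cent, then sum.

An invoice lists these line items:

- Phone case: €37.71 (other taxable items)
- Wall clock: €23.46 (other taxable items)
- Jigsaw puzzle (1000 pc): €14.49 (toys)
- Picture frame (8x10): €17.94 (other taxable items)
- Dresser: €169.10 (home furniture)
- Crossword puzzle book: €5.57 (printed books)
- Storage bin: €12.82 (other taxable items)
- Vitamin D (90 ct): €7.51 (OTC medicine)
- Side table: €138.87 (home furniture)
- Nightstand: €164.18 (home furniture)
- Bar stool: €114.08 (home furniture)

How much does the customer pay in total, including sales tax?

€782.16

Phone case €37.71: other taxable items → 4.75% + 1% local = 5.75% → €2.17
Wall clock €23.46: other taxable items → 4.75% + 1% local = 5.75% → €1.35
Jigsaw puzzle (1000 pc) €14.49: toys → 7.25% + 2% local = 9.25% → €1.34
Picture frame (8x10) €17.94: other taxable items → 4.75% + 1% local = 5.75% → €1.03
Dresser €169.10: home furniture → 9.25% + 2.5% local = 11.75% → €19.87
Crossword puzzle book €5.57: printed books → 0% + 0% local = 0% → €0.00
Storage bin €12.82: other taxable items → 4.75% + 1% local = 5.75% → €0.74
Vitamin D (90 ct) €7.51: OTC medicine → 9.25% + 3% local = 12.25% → €0.92
Side table €138.87: home furniture → 9.25% + 2.5% local = 11.75% → €16.32
Nightstand €164.18: home furniture → 9.25% + 2.5% local = 11.75% → €19.29
Bar stool €114.08: home furniture → 9.25% + 2.5% local = 11.75% → €13.40
Subtotal = €705.73; tax = €76.43; total due = €782.16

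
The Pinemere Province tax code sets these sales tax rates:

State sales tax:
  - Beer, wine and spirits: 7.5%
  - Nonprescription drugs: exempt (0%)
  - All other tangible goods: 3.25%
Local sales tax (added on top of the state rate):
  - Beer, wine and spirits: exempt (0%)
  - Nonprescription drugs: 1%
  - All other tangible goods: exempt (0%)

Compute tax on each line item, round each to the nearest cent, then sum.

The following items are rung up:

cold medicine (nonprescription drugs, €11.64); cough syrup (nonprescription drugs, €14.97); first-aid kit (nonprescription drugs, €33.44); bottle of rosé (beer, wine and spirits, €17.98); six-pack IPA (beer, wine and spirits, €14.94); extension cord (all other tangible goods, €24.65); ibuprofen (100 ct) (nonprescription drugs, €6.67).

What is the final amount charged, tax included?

€128.23

Cold medicine €11.64: nonprescription drugs → 0% + 1% local = 1% → €0.12
Cough syrup €14.97: nonprescription drugs → 0% + 1% local = 1% → €0.15
First-aid kit €33.44: nonprescription drugs → 0% + 1% local = 1% → €0.33
Bottle of rosé €17.98: beer, wine and spirits → 7.5% + 0% local = 7.5% → €1.35
Six-pack IPA €14.94: beer, wine and spirits → 7.5% + 0% local = 7.5% → €1.12
Extension cord €24.65: all other tangible goods → 3.25% + 0% local = 3.25% → €0.80
Ibuprofen (100 ct) €6.67: nonprescription drugs → 0% + 1% local = 1% → €0.07
Subtotal = €124.29; tax = €3.94; total due = €128.23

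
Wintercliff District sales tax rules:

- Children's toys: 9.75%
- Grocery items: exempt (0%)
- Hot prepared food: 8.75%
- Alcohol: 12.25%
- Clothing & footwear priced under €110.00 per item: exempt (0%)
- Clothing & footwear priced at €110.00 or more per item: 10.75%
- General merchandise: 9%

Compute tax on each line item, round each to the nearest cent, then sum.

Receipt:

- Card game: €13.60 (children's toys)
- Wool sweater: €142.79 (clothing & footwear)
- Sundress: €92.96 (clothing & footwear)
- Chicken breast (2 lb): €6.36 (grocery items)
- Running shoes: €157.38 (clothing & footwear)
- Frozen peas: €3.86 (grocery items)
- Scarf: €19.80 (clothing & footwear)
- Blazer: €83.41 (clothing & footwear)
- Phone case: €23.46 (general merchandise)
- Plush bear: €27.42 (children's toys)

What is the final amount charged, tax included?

Card game €13.60: children's toys → 9.75% → €1.33
Wool sweater €142.79: clothing & footwear, €110.00 or more → 10.75% → €15.35
Sundress €92.96: clothing & footwear, under €110.00 → 0% → €0.00
Chicken breast (2 lb) €6.36: grocery items → 0% → €0.00
Running shoes €157.38: clothing & footwear, €110.00 or more → 10.75% → €16.92
Frozen peas €3.86: grocery items → 0% → €0.00
Scarf €19.80: clothing & footwear, under €110.00 → 0% → €0.00
Blazer €83.41: clothing & footwear, under €110.00 → 0% → €0.00
Phone case €23.46: general merchandise → 9% → €2.11
Plush bear €27.42: children's toys → 9.75% → €2.67
Subtotal = €571.04; tax = €38.38; total due = €609.42

€609.42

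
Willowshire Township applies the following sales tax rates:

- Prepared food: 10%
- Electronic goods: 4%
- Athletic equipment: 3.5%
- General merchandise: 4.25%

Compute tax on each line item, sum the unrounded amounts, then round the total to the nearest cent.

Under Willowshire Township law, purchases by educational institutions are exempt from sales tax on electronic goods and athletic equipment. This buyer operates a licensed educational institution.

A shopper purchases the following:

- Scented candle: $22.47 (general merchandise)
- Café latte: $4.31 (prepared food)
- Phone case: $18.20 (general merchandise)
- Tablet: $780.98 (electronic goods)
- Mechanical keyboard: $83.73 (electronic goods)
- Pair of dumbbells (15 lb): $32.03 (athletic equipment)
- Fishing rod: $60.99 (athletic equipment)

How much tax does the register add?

$2.16

Scented candle $22.47: general merchandise → 4.25% → $0.954975
Café latte $4.31: prepared food → 10% → $0.431
Phone case $18.20: general merchandise → 4.25% → $0.7735
Tablet $780.98: electronic goods, buyer-exempt → 0% → $0.00
Mechanical keyboard $83.73: electronic goods, buyer-exempt → 0% → $0.00
Pair of dumbbells (15 lb) $32.03: athletic equipment, buyer-exempt → 0% → $0.00
Fishing rod $60.99: athletic equipment, buyer-exempt → 0% → $0.00
Unrounded tax sum = $2.159475 → $2.16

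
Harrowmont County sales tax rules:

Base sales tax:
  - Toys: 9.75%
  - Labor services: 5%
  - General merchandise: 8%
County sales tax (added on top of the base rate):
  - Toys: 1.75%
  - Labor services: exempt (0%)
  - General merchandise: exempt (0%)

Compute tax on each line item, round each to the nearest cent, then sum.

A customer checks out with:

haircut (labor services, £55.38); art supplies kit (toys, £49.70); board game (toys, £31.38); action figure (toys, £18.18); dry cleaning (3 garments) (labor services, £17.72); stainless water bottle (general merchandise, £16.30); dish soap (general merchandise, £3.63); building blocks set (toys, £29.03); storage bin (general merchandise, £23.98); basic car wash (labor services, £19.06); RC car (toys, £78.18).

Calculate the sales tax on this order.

£31.87

Haircut £55.38: labor services → 5% + 0% county = 5% → £2.77
Art supplies kit £49.70: toys → 9.75% + 1.75% county = 11.5% → £5.72
Board game £31.38: toys → 9.75% + 1.75% county = 11.5% → £3.61
Action figure £18.18: toys → 9.75% + 1.75% county = 11.5% → £2.09
Dry cleaning (3 garments) £17.72: labor services → 5% + 0% county = 5% → £0.89
Stainless water bottle £16.30: general merchandise → 8% + 0% county = 8% → £1.30
Dish soap £3.63: general merchandise → 8% + 0% county = 8% → £0.29
Building blocks set £29.03: toys → 9.75% + 1.75% county = 11.5% → £3.34
Storage bin £23.98: general merchandise → 8% + 0% county = 8% → £1.92
Basic car wash £19.06: labor services → 5% + 0% county = 5% → £0.95
RC car £78.18: toys → 9.75% + 1.75% county = 11.5% → £8.99
Total tax = £2.77 + £5.72 + £3.61 + £2.09 + £0.89 + £1.30 + £0.29 + £3.34 + £1.92 + £0.95 + £8.99 = £31.87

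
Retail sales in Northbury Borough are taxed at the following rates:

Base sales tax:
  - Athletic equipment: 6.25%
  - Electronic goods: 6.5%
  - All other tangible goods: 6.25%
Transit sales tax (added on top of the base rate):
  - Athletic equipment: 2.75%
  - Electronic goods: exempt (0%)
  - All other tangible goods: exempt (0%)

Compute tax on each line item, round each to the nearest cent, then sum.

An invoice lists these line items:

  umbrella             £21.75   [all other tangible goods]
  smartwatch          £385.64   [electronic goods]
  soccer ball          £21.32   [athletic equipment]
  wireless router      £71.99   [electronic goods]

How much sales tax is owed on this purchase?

£33.03

Umbrella £21.75: all other tangible goods → 6.25% + 0% transit = 6.25% → £1.36
Smartwatch £385.64: electronic goods → 6.5% + 0% transit = 6.5% → £25.07
Soccer ball £21.32: athletic equipment → 6.25% + 2.75% transit = 9% → £1.92
Wireless router £71.99: electronic goods → 6.5% + 0% transit = 6.5% → £4.68
Total tax = £1.36 + £25.07 + £1.92 + £4.68 = £33.03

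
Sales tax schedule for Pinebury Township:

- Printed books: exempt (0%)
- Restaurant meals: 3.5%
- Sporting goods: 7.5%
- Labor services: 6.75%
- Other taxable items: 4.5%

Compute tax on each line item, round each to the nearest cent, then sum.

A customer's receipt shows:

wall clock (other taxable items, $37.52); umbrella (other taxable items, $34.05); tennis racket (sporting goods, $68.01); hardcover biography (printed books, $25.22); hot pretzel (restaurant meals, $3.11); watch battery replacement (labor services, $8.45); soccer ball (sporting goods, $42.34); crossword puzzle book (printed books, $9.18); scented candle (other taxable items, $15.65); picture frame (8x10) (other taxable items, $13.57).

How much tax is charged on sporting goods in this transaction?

$8.28

Tennis racket $68.01: sporting goods → 7.5% → $5.10
Soccer ball $42.34: sporting goods → 7.5% → $3.18
Tax on sporting goods = $5.10 + $3.18 = $8.28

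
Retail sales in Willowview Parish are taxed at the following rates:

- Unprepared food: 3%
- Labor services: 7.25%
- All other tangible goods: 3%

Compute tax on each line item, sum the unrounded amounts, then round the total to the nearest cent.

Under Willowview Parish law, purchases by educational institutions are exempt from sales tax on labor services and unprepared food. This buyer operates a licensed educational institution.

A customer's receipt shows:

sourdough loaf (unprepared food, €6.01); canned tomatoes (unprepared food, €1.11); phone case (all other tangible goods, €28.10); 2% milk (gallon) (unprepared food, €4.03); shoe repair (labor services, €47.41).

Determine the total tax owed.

Sourdough loaf €6.01: unprepared food, buyer-exempt → 0% → €0.00
Canned tomatoes €1.11: unprepared food, buyer-exempt → 0% → €0.00
Phone case €28.10: all other tangible goods → 3% → €0.843
2% milk (gallon) €4.03: unprepared food, buyer-exempt → 0% → €0.00
Shoe repair €47.41: labor services, buyer-exempt → 0% → €0.00
Unrounded tax sum = €0.843 → €0.84

€0.84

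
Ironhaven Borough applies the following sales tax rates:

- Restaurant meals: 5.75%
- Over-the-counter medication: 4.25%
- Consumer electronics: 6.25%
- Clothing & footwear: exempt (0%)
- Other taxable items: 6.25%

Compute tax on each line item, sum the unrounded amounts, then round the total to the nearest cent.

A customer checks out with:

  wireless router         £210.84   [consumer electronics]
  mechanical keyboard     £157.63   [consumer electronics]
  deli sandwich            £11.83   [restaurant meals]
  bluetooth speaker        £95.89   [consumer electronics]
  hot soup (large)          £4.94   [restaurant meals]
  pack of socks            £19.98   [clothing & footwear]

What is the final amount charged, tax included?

Wireless router £210.84: consumer electronics → 6.25% → £13.1775
Mechanical keyboard £157.63: consumer electronics → 6.25% → £9.851875
Deli sandwich £11.83: restaurant meals → 5.75% → £0.680225
Bluetooth speaker £95.89: consumer electronics → 6.25% → £5.993125
Hot soup (large) £4.94: restaurant meals → 5.75% → £0.28405
Pack of socks £19.98: clothing & footwear → 0% → £0.00
Subtotal = £501.11; unrounded tax = £29.986775 → £29.99; total due = £531.10

£531.10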